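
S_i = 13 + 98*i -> [13, 111, 209, 307, 405]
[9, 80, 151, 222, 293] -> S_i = 9 + 71*i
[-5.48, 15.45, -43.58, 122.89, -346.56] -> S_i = -5.48*(-2.82)^i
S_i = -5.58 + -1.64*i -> [-5.58, -7.22, -8.86, -10.5, -12.14]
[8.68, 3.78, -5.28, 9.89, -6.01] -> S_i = Random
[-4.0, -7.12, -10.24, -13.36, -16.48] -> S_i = -4.00 + -3.12*i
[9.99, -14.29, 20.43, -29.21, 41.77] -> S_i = 9.99*(-1.43)^i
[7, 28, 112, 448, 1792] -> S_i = 7*4^i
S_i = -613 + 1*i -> [-613, -612, -611, -610, -609]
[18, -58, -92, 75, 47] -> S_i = Random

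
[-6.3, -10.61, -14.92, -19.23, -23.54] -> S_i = -6.30 + -4.31*i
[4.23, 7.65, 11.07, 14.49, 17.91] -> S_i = 4.23 + 3.42*i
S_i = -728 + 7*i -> [-728, -721, -714, -707, -700]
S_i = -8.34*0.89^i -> [-8.34, -7.42, -6.61, -5.88, -5.23]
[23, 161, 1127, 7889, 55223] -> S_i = 23*7^i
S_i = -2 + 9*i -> [-2, 7, 16, 25, 34]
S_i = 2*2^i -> [2, 4, 8, 16, 32]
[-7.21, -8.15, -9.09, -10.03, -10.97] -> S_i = -7.21 + -0.94*i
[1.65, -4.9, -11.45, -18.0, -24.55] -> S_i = 1.65 + -6.55*i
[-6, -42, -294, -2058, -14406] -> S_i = -6*7^i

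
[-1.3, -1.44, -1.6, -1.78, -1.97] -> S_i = -1.30*1.11^i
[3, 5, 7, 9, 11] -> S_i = 3 + 2*i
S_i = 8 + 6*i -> [8, 14, 20, 26, 32]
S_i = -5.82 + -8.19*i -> [-5.82, -14.01, -22.2, -30.39, -38.58]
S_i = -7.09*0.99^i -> [-7.09, -7.02, -6.95, -6.88, -6.81]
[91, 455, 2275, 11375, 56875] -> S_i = 91*5^i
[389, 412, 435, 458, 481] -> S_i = 389 + 23*i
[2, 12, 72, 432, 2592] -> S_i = 2*6^i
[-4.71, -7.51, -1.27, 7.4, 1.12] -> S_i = Random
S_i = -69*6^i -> [-69, -414, -2484, -14904, -89424]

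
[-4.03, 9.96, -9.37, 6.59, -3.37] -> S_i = Random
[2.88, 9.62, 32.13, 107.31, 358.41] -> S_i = 2.88*3.34^i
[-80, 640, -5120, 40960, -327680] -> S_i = -80*-8^i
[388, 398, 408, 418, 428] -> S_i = 388 + 10*i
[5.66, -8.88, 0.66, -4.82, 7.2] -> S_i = Random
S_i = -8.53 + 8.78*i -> [-8.53, 0.25, 9.03, 17.81, 26.59]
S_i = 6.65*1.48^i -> [6.65, 9.84, 14.57, 21.56, 31.91]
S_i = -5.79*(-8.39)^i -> [-5.79, 48.58, -407.57, 3419.51, -28689.73]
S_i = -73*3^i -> [-73, -219, -657, -1971, -5913]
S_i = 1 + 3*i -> [1, 4, 7, 10, 13]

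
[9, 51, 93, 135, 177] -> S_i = 9 + 42*i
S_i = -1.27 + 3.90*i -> [-1.27, 2.63, 6.53, 10.43, 14.33]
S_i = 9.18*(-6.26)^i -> [9.18, -57.47, 359.74, -2251.99, 14097.43]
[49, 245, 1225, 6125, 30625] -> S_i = 49*5^i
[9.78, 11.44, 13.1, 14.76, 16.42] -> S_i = 9.78 + 1.66*i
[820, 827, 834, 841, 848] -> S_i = 820 + 7*i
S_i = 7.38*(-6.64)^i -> [7.38, -49.0, 325.38, -2160.53, 14345.93]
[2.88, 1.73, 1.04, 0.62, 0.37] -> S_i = 2.88*0.60^i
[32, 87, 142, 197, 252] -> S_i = 32 + 55*i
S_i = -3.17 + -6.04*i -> [-3.17, -9.21, -15.25, -21.29, -27.33]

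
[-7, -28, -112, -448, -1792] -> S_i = -7*4^i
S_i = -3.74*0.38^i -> [-3.74, -1.42, -0.54, -0.21, -0.08]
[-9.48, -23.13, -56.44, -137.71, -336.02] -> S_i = -9.48*2.44^i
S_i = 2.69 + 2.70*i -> [2.69, 5.39, 8.09, 10.79, 13.49]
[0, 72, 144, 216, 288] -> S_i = 0 + 72*i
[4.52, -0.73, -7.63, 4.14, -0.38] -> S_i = Random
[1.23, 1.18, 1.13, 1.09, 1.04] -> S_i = 1.23*0.96^i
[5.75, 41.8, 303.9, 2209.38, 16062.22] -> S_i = 5.75*7.27^i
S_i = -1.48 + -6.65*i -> [-1.48, -8.13, -14.78, -21.43, -28.08]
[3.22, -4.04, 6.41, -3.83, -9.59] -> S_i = Random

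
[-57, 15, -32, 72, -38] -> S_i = Random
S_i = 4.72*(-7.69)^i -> [4.72, -36.3, 279.12, -2146.45, 16506.21]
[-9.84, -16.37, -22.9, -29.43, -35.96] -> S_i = -9.84 + -6.53*i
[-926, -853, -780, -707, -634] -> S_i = -926 + 73*i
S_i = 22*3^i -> [22, 66, 198, 594, 1782]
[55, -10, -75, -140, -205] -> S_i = 55 + -65*i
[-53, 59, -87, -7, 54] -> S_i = Random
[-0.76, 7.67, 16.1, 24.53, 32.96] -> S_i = -0.76 + 8.43*i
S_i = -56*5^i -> [-56, -280, -1400, -7000, -35000]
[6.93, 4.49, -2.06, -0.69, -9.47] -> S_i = Random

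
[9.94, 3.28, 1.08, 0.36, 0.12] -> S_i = 9.94*0.33^i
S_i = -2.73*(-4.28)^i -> [-2.73, 11.68, -50.01, 214.04, -916.09]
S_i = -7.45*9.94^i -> [-7.45, -74.05, -736.09, -7316.7, -72728.03]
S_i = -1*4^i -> [-1, -4, -16, -64, -256]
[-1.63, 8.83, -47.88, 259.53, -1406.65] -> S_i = -1.63*(-5.42)^i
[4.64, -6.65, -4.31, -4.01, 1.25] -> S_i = Random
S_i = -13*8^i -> [-13, -104, -832, -6656, -53248]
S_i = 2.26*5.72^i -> [2.26, 12.93, 73.94, 422.96, 2419.32]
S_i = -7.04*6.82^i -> [-7.04, -48.01, -327.45, -2233.19, -15230.36]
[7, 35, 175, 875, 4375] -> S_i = 7*5^i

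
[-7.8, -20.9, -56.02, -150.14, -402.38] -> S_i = -7.80*2.68^i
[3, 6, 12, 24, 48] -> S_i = 3*2^i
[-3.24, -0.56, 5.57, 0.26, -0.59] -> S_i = Random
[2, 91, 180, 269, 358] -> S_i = 2 + 89*i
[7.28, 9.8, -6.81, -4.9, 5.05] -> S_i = Random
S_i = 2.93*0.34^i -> [2.93, 1.0, 0.34, 0.12, 0.04]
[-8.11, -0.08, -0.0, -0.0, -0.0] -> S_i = -8.11*0.01^i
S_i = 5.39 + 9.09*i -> [5.39, 14.48, 23.57, 32.66, 41.75]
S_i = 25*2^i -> [25, 50, 100, 200, 400]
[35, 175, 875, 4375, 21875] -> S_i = 35*5^i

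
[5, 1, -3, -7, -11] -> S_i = 5 + -4*i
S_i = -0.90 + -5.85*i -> [-0.9, -6.75, -12.6, -18.45, -24.3]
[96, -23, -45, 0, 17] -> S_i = Random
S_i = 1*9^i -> [1, 9, 81, 729, 6561]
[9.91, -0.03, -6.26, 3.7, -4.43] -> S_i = Random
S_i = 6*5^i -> [6, 30, 150, 750, 3750]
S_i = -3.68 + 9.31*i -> [-3.68, 5.63, 14.94, 24.25, 33.56]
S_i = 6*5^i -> [6, 30, 150, 750, 3750]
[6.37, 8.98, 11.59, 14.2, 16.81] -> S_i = 6.37 + 2.61*i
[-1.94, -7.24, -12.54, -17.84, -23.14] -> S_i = -1.94 + -5.30*i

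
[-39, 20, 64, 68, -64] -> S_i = Random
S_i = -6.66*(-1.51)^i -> [-6.66, 10.06, -15.19, 22.93, -34.62]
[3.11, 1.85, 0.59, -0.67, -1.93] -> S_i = 3.11 + -1.26*i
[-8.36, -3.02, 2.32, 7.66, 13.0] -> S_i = -8.36 + 5.34*i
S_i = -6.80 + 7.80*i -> [-6.8, 1.0, 8.8, 16.6, 24.4]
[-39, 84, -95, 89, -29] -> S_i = Random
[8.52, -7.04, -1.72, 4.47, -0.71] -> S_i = Random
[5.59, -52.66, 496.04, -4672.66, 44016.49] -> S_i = 5.59*(-9.42)^i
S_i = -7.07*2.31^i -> [-7.07, -16.33, -37.73, -87.15, -201.31]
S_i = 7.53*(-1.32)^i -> [7.53, -9.94, 13.12, -17.32, 22.86]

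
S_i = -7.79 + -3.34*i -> [-7.79, -11.13, -14.47, -17.81, -21.15]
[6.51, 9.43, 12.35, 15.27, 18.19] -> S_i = 6.51 + 2.92*i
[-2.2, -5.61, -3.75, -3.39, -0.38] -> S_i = Random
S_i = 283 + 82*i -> [283, 365, 447, 529, 611]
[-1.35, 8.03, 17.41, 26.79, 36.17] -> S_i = -1.35 + 9.38*i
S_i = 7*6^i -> [7, 42, 252, 1512, 9072]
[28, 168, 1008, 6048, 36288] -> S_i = 28*6^i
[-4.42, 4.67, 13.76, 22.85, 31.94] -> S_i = -4.42 + 9.09*i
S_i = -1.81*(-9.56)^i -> [-1.81, 17.3, -165.42, 1581.44, -15118.55]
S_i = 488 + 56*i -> [488, 544, 600, 656, 712]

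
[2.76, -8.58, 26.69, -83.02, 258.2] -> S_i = 2.76*(-3.11)^i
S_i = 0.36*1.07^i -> [0.36, 0.39, 0.41, 0.44, 0.47]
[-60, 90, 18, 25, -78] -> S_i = Random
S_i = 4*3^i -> [4, 12, 36, 108, 324]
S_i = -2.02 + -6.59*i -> [-2.02, -8.61, -15.2, -21.79, -28.38]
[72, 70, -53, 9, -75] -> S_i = Random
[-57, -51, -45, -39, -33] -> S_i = -57 + 6*i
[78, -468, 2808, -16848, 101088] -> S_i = 78*-6^i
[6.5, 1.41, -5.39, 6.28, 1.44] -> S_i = Random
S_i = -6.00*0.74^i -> [-6.0, -4.44, -3.29, -2.43, -1.8]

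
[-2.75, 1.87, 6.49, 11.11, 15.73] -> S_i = -2.75 + 4.62*i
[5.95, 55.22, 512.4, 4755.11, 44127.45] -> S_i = 5.95*9.28^i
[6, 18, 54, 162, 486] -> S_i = 6*3^i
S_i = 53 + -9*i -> [53, 44, 35, 26, 17]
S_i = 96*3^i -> [96, 288, 864, 2592, 7776]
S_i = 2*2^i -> [2, 4, 8, 16, 32]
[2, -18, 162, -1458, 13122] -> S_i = 2*-9^i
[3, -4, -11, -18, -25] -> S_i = 3 + -7*i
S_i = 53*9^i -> [53, 477, 4293, 38637, 347733]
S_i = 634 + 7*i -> [634, 641, 648, 655, 662]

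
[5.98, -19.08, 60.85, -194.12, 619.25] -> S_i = 5.98*(-3.19)^i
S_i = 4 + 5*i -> [4, 9, 14, 19, 24]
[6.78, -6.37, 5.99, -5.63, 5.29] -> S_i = 6.78*(-0.94)^i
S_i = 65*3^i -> [65, 195, 585, 1755, 5265]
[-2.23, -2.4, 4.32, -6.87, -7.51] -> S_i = Random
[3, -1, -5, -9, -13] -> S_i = 3 + -4*i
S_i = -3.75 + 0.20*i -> [-3.75, -3.55, -3.35, -3.15, -2.95]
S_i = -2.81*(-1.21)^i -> [-2.81, 3.4, -4.11, 4.98, -6.02]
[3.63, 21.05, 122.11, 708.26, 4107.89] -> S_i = 3.63*5.80^i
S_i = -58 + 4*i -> [-58, -54, -50, -46, -42]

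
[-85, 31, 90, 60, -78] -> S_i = Random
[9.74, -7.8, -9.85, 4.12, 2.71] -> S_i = Random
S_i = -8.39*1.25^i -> [-8.39, -10.49, -13.11, -16.39, -20.48]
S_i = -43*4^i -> [-43, -172, -688, -2752, -11008]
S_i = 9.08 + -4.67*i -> [9.08, 4.41, -0.26, -4.93, -9.6]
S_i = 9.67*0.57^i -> [9.67, 5.51, 3.14, 1.79, 1.02]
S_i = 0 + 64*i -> [0, 64, 128, 192, 256]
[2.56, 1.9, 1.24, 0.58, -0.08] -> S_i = 2.56 + -0.66*i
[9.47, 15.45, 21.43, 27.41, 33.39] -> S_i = 9.47 + 5.98*i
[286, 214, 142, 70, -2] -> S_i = 286 + -72*i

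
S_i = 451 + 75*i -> [451, 526, 601, 676, 751]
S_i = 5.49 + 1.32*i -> [5.49, 6.81, 8.13, 9.45, 10.77]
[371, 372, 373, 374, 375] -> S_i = 371 + 1*i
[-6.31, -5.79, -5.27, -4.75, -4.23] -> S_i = -6.31 + 0.52*i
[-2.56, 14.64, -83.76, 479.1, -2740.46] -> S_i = -2.56*(-5.72)^i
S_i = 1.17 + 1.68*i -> [1.17, 2.85, 4.53, 6.21, 7.89]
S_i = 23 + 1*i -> [23, 24, 25, 26, 27]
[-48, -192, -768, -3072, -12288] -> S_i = -48*4^i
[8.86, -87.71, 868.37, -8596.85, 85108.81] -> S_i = 8.86*(-9.90)^i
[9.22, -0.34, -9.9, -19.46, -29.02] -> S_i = 9.22 + -9.56*i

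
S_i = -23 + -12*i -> [-23, -35, -47, -59, -71]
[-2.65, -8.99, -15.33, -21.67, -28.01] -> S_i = -2.65 + -6.34*i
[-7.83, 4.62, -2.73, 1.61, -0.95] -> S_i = -7.83*(-0.59)^i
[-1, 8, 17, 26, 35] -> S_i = -1 + 9*i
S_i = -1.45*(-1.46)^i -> [-1.45, 2.12, -3.09, 4.51, -6.59]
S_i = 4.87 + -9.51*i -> [4.87, -4.64, -14.15, -23.66, -33.17]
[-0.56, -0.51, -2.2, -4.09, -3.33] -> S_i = Random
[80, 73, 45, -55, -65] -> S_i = Random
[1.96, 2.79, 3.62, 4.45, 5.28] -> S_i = 1.96 + 0.83*i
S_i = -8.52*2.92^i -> [-8.52, -24.88, -72.64, -212.12, -619.4]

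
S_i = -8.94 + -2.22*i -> [-8.94, -11.16, -13.38, -15.6, -17.82]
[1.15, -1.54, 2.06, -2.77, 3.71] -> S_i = 1.15*(-1.34)^i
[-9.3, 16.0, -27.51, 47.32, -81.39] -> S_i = -9.30*(-1.72)^i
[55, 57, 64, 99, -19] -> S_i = Random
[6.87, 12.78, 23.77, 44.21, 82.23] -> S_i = 6.87*1.86^i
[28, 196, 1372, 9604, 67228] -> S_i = 28*7^i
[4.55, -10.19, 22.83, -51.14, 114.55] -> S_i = 4.55*(-2.24)^i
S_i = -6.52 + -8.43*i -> [-6.52, -14.95, -23.38, -31.81, -40.24]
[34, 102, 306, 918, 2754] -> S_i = 34*3^i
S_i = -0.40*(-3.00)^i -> [-0.4, 1.2, -3.6, 10.8, -32.4]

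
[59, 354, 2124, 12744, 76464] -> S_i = 59*6^i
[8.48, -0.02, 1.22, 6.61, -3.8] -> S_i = Random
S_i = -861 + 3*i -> [-861, -858, -855, -852, -849]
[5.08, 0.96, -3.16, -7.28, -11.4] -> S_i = 5.08 + -4.12*i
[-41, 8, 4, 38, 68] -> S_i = Random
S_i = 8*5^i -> [8, 40, 200, 1000, 5000]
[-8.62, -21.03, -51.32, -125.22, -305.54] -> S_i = -8.62*2.44^i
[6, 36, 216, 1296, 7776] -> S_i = 6*6^i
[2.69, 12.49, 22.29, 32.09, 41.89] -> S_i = 2.69 + 9.80*i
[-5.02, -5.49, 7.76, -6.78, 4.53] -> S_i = Random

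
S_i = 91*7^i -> [91, 637, 4459, 31213, 218491]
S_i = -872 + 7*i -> [-872, -865, -858, -851, -844]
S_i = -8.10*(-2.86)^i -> [-8.1, 23.17, -66.25, 189.49, -541.94]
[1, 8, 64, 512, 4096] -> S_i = 1*8^i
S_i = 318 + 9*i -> [318, 327, 336, 345, 354]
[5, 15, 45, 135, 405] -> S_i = 5*3^i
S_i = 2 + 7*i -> [2, 9, 16, 23, 30]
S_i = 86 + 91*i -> [86, 177, 268, 359, 450]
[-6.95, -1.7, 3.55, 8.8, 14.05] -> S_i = -6.95 + 5.25*i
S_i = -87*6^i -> [-87, -522, -3132, -18792, -112752]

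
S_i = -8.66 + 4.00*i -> [-8.66, -4.66, -0.66, 3.34, 7.34]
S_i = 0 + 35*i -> [0, 35, 70, 105, 140]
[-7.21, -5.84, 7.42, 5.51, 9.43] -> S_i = Random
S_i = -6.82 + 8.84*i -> [-6.82, 2.02, 10.86, 19.7, 28.54]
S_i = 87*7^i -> [87, 609, 4263, 29841, 208887]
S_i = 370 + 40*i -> [370, 410, 450, 490, 530]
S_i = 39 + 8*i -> [39, 47, 55, 63, 71]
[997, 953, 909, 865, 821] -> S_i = 997 + -44*i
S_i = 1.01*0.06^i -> [1.01, 0.06, 0.0, 0.0, 0.0]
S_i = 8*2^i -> [8, 16, 32, 64, 128]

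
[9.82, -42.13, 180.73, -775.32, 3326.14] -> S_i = 9.82*(-4.29)^i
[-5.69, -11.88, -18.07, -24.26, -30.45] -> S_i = -5.69 + -6.19*i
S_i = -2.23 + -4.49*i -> [-2.23, -6.72, -11.21, -15.7, -20.19]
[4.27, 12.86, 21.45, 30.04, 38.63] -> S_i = 4.27 + 8.59*i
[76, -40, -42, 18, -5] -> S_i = Random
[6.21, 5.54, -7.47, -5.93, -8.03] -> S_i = Random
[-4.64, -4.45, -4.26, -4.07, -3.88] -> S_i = -4.64 + 0.19*i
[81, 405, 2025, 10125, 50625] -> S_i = 81*5^i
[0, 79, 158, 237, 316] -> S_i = 0 + 79*i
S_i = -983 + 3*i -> [-983, -980, -977, -974, -971]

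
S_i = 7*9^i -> [7, 63, 567, 5103, 45927]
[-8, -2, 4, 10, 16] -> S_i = -8 + 6*i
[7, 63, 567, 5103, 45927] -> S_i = 7*9^i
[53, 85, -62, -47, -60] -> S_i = Random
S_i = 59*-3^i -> [59, -177, 531, -1593, 4779]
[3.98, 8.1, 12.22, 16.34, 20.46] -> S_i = 3.98 + 4.12*i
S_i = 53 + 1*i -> [53, 54, 55, 56, 57]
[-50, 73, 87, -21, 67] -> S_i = Random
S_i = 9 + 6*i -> [9, 15, 21, 27, 33]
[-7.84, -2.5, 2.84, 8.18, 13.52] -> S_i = -7.84 + 5.34*i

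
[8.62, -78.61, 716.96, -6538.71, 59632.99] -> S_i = 8.62*(-9.12)^i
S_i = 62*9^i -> [62, 558, 5022, 45198, 406782]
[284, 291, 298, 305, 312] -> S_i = 284 + 7*i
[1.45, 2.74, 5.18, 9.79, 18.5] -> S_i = 1.45*1.89^i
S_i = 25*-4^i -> [25, -100, 400, -1600, 6400]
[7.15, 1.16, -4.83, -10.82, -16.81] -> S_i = 7.15 + -5.99*i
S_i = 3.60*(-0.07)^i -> [3.6, -0.25, 0.02, -0.0, 0.0]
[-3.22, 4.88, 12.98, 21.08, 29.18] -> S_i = -3.22 + 8.10*i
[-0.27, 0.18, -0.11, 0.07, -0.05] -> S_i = -0.27*(-0.65)^i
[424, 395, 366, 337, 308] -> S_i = 424 + -29*i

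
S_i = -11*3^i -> [-11, -33, -99, -297, -891]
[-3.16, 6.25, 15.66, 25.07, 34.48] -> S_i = -3.16 + 9.41*i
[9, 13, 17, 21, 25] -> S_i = 9 + 4*i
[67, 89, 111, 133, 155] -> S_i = 67 + 22*i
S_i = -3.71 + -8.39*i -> [-3.71, -12.1, -20.49, -28.88, -37.27]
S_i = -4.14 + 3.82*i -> [-4.14, -0.32, 3.5, 7.32, 11.14]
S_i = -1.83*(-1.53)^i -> [-1.83, 2.8, -4.28, 6.55, -10.03]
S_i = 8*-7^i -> [8, -56, 392, -2744, 19208]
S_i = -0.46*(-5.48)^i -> [-0.46, 2.52, -13.81, 75.7, -414.84]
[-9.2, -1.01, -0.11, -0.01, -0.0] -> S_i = -9.20*0.11^i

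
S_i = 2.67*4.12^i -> [2.67, 11.0, 45.32, 186.73, 769.31]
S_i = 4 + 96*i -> [4, 100, 196, 292, 388]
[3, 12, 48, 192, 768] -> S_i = 3*4^i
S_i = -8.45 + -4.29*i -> [-8.45, -12.74, -17.03, -21.32, -25.61]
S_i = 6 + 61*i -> [6, 67, 128, 189, 250]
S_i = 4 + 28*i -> [4, 32, 60, 88, 116]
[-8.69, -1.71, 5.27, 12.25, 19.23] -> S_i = -8.69 + 6.98*i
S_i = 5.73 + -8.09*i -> [5.73, -2.36, -10.45, -18.54, -26.63]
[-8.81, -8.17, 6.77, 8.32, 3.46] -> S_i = Random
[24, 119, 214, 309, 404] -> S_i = 24 + 95*i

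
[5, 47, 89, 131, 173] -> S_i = 5 + 42*i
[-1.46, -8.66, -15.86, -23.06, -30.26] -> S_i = -1.46 + -7.20*i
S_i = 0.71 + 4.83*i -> [0.71, 5.54, 10.37, 15.2, 20.03]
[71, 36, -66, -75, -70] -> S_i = Random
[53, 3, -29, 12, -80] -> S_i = Random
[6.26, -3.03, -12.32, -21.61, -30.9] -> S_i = 6.26 + -9.29*i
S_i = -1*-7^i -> [-1, 7, -49, 343, -2401]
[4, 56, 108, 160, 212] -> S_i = 4 + 52*i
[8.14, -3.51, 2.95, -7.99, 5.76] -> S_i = Random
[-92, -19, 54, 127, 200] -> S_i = -92 + 73*i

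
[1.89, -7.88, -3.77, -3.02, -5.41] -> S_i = Random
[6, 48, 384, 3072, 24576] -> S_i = 6*8^i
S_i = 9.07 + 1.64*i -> [9.07, 10.71, 12.35, 13.99, 15.63]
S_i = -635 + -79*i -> [-635, -714, -793, -872, -951]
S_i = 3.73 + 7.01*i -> [3.73, 10.74, 17.75, 24.76, 31.77]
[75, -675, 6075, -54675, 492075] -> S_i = 75*-9^i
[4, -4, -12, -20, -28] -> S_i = 4 + -8*i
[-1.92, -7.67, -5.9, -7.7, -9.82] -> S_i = Random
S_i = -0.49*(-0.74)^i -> [-0.49, 0.36, -0.27, 0.2, -0.15]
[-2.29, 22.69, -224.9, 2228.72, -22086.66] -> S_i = -2.29*(-9.91)^i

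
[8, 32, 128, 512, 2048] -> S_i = 8*4^i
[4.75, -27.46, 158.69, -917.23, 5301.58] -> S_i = 4.75*(-5.78)^i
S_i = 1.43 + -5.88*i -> [1.43, -4.45, -10.33, -16.21, -22.09]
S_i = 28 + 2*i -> [28, 30, 32, 34, 36]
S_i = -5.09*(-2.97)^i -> [-5.09, 15.12, -44.9, 133.35, -396.04]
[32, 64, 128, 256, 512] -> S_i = 32*2^i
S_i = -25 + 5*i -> [-25, -20, -15, -10, -5]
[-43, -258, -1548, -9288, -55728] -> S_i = -43*6^i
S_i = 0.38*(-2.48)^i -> [0.38, -0.94, 2.34, -5.8, 14.37]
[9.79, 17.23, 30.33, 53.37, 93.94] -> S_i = 9.79*1.76^i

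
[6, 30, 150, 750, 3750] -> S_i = 6*5^i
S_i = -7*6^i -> [-7, -42, -252, -1512, -9072]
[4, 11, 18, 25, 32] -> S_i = 4 + 7*i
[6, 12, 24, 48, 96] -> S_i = 6*2^i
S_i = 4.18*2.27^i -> [4.18, 9.49, 21.54, 48.89, 110.99]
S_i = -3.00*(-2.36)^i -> [-3.0, 7.08, -16.71, 39.43, -93.06]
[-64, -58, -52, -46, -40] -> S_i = -64 + 6*i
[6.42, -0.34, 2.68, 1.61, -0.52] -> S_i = Random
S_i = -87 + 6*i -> [-87, -81, -75, -69, -63]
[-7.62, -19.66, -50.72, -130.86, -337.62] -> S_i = -7.62*2.58^i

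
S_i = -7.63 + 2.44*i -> [-7.63, -5.19, -2.75, -0.31, 2.13]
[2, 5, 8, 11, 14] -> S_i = 2 + 3*i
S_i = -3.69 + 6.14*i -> [-3.69, 2.45, 8.59, 14.73, 20.87]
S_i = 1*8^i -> [1, 8, 64, 512, 4096]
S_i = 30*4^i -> [30, 120, 480, 1920, 7680]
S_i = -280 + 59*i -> [-280, -221, -162, -103, -44]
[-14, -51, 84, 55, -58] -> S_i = Random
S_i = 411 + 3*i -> [411, 414, 417, 420, 423]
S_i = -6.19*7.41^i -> [-6.19, -45.87, -339.88, -2518.52, -18662.23]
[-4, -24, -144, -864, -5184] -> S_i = -4*6^i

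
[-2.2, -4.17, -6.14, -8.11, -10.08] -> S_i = -2.20 + -1.97*i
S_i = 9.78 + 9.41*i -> [9.78, 19.19, 28.6, 38.01, 47.42]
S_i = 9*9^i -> [9, 81, 729, 6561, 59049]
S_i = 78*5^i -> [78, 390, 1950, 9750, 48750]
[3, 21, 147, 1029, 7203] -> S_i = 3*7^i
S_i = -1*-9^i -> [-1, 9, -81, 729, -6561]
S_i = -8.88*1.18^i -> [-8.88, -10.48, -12.36, -14.59, -17.22]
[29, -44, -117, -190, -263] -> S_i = 29 + -73*i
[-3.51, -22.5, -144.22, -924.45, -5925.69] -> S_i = -3.51*6.41^i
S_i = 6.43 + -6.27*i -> [6.43, 0.16, -6.11, -12.38, -18.65]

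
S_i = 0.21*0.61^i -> [0.21, 0.13, 0.08, 0.05, 0.03]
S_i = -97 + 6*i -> [-97, -91, -85, -79, -73]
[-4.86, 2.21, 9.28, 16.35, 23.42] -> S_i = -4.86 + 7.07*i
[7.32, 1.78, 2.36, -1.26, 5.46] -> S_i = Random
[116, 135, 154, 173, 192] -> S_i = 116 + 19*i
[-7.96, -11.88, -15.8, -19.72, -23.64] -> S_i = -7.96 + -3.92*i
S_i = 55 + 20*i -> [55, 75, 95, 115, 135]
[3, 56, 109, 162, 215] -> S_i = 3 + 53*i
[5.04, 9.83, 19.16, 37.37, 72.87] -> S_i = 5.04*1.95^i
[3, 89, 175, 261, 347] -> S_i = 3 + 86*i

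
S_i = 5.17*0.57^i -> [5.17, 2.95, 1.68, 0.96, 0.55]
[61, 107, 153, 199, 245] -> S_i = 61 + 46*i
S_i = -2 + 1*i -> [-2, -1, 0, 1, 2]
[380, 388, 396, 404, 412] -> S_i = 380 + 8*i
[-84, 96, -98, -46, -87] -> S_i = Random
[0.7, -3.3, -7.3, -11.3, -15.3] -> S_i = 0.70 + -4.00*i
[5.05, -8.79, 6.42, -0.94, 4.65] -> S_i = Random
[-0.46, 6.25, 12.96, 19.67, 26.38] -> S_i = -0.46 + 6.71*i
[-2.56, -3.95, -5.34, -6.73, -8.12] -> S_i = -2.56 + -1.39*i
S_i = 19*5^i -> [19, 95, 475, 2375, 11875]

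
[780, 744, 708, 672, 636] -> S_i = 780 + -36*i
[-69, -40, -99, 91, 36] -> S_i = Random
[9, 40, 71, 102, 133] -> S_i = 9 + 31*i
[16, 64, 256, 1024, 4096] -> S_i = 16*4^i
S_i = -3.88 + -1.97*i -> [-3.88, -5.85, -7.82, -9.79, -11.76]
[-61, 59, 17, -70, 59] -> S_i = Random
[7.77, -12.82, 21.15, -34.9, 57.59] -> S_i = 7.77*(-1.65)^i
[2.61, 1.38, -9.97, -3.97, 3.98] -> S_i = Random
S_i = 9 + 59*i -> [9, 68, 127, 186, 245]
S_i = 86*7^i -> [86, 602, 4214, 29498, 206486]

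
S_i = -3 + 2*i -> [-3, -1, 1, 3, 5]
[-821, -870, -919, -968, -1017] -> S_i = -821 + -49*i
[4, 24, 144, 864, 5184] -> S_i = 4*6^i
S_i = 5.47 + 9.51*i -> [5.47, 14.98, 24.49, 34.0, 43.51]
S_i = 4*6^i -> [4, 24, 144, 864, 5184]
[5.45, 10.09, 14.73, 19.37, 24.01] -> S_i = 5.45 + 4.64*i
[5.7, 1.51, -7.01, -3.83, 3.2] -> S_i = Random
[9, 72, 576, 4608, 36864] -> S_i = 9*8^i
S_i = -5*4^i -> [-5, -20, -80, -320, -1280]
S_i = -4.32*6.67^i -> [-4.32, -28.81, -192.19, -1281.92, -8550.41]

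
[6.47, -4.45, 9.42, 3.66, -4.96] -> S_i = Random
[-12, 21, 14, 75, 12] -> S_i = Random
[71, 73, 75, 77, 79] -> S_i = 71 + 2*i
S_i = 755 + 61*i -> [755, 816, 877, 938, 999]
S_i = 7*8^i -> [7, 56, 448, 3584, 28672]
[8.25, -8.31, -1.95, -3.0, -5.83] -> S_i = Random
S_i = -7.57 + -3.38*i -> [-7.57, -10.95, -14.33, -17.71, -21.09]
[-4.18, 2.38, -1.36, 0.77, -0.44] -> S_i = -4.18*(-0.57)^i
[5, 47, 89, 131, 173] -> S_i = 5 + 42*i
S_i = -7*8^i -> [-7, -56, -448, -3584, -28672]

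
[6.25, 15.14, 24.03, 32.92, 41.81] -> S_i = 6.25 + 8.89*i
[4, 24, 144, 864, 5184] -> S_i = 4*6^i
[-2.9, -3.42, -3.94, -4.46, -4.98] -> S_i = -2.90 + -0.52*i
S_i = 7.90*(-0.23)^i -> [7.9, -1.82, 0.42, -0.1, 0.02]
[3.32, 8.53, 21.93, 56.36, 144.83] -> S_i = 3.32*2.57^i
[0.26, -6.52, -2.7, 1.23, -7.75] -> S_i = Random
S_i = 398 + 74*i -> [398, 472, 546, 620, 694]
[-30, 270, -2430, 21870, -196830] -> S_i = -30*-9^i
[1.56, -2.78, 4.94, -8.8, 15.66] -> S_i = 1.56*(-1.78)^i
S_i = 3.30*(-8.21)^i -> [3.3, -27.09, 222.43, -1826.18, 14992.93]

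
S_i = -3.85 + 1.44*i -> [-3.85, -2.41, -0.97, 0.47, 1.91]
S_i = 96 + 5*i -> [96, 101, 106, 111, 116]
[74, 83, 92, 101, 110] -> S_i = 74 + 9*i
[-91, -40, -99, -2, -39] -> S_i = Random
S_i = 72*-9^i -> [72, -648, 5832, -52488, 472392]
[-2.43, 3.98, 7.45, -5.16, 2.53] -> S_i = Random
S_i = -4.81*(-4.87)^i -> [-4.81, 23.42, -114.08, 555.56, -2705.58]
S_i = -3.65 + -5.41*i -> [-3.65, -9.06, -14.47, -19.88, -25.29]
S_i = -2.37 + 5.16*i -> [-2.37, 2.79, 7.95, 13.11, 18.27]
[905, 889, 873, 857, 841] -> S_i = 905 + -16*i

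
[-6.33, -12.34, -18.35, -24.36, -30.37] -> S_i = -6.33 + -6.01*i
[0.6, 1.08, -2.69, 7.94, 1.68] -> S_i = Random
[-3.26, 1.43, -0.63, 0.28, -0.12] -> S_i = -3.26*(-0.44)^i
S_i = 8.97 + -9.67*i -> [8.97, -0.7, -10.37, -20.04, -29.71]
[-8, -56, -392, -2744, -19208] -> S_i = -8*7^i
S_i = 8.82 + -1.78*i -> [8.82, 7.04, 5.26, 3.48, 1.7]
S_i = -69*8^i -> [-69, -552, -4416, -35328, -282624]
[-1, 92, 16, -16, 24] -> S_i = Random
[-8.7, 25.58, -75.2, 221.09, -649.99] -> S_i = -8.70*(-2.94)^i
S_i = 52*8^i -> [52, 416, 3328, 26624, 212992]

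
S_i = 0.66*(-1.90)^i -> [0.66, -1.25, 2.38, -4.53, 8.6]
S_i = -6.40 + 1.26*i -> [-6.4, -5.14, -3.88, -2.62, -1.36]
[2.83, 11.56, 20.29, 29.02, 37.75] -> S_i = 2.83 + 8.73*i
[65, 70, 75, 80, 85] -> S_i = 65 + 5*i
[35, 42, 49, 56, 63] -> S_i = 35 + 7*i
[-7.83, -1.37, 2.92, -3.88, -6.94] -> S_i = Random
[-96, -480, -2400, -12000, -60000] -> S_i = -96*5^i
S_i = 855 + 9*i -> [855, 864, 873, 882, 891]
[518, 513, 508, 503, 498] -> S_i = 518 + -5*i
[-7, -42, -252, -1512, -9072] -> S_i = -7*6^i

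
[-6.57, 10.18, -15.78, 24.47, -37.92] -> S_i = -6.57*(-1.55)^i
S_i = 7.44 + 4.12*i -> [7.44, 11.56, 15.68, 19.8, 23.92]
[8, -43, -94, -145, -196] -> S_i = 8 + -51*i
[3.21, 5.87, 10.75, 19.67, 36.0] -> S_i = 3.21*1.83^i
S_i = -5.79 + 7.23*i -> [-5.79, 1.44, 8.67, 15.9, 23.13]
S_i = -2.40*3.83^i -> [-2.4, -9.19, -35.21, -134.84, -516.42]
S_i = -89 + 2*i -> [-89, -87, -85, -83, -81]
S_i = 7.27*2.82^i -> [7.27, 20.5, 57.81, 163.04, 459.76]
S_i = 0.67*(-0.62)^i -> [0.67, -0.42, 0.26, -0.16, 0.1]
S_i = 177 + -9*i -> [177, 168, 159, 150, 141]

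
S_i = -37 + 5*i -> [-37, -32, -27, -22, -17]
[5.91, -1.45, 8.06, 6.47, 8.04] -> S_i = Random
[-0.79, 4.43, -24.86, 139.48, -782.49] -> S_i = -0.79*(-5.61)^i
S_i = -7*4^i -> [-7, -28, -112, -448, -1792]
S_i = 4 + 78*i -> [4, 82, 160, 238, 316]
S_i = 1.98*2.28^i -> [1.98, 4.51, 10.29, 23.47, 53.51]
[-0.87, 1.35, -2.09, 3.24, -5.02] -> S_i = -0.87*(-1.55)^i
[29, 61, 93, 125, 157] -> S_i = 29 + 32*i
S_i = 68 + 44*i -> [68, 112, 156, 200, 244]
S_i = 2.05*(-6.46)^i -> [2.05, -13.24, 85.55, -552.65, 3570.13]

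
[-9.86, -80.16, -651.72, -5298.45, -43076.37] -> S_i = -9.86*8.13^i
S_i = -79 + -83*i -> [-79, -162, -245, -328, -411]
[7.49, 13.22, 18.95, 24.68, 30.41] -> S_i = 7.49 + 5.73*i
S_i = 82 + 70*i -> [82, 152, 222, 292, 362]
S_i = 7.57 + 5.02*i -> [7.57, 12.59, 17.61, 22.63, 27.65]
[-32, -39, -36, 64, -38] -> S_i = Random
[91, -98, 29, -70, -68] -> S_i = Random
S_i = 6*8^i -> [6, 48, 384, 3072, 24576]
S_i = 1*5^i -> [1, 5, 25, 125, 625]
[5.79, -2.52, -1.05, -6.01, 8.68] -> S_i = Random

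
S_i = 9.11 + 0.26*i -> [9.11, 9.37, 9.63, 9.89, 10.15]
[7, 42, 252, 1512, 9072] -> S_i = 7*6^i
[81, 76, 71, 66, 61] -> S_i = 81 + -5*i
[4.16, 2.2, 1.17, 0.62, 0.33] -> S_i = 4.16*0.53^i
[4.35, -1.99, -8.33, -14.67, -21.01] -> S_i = 4.35 + -6.34*i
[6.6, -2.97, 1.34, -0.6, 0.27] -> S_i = 6.60*(-0.45)^i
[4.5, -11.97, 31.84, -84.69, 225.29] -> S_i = 4.50*(-2.66)^i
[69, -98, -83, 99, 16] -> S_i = Random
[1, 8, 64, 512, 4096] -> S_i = 1*8^i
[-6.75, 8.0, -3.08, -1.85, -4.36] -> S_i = Random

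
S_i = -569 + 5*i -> [-569, -564, -559, -554, -549]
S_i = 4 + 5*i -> [4, 9, 14, 19, 24]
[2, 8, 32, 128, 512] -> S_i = 2*4^i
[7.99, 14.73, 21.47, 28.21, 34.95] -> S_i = 7.99 + 6.74*i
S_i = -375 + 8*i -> [-375, -367, -359, -351, -343]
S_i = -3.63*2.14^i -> [-3.63, -7.77, -16.62, -35.58, -76.13]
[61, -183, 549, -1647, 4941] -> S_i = 61*-3^i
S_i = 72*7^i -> [72, 504, 3528, 24696, 172872]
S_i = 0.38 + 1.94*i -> [0.38, 2.32, 4.26, 6.2, 8.14]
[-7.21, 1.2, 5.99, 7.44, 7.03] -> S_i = Random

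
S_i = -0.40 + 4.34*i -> [-0.4, 3.94, 8.28, 12.62, 16.96]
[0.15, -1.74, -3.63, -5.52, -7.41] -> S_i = 0.15 + -1.89*i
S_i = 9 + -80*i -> [9, -71, -151, -231, -311]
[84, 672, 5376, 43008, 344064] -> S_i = 84*8^i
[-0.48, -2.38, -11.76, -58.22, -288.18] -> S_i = -0.48*4.95^i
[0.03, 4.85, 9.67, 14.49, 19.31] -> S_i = 0.03 + 4.82*i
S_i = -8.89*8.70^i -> [-8.89, -77.34, -672.88, -5854.09, -50930.6]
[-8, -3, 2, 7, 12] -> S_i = -8 + 5*i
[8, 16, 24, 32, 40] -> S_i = 8 + 8*i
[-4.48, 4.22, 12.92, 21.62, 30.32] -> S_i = -4.48 + 8.70*i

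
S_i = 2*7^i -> [2, 14, 98, 686, 4802]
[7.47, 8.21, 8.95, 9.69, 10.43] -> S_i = 7.47 + 0.74*i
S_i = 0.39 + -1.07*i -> [0.39, -0.68, -1.75, -2.82, -3.89]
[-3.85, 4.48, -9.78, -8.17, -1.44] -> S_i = Random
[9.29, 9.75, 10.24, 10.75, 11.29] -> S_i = 9.29*1.05^i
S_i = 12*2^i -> [12, 24, 48, 96, 192]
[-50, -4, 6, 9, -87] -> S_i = Random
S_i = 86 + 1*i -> [86, 87, 88, 89, 90]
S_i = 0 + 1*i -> [0, 1, 2, 3, 4]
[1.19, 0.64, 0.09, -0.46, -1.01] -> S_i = 1.19 + -0.55*i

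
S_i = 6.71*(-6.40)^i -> [6.71, -42.94, 274.84, -1758.99, 11257.51]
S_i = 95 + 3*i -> [95, 98, 101, 104, 107]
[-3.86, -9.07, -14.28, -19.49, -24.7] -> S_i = -3.86 + -5.21*i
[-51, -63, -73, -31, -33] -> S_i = Random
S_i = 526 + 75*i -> [526, 601, 676, 751, 826]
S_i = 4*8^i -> [4, 32, 256, 2048, 16384]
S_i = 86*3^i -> [86, 258, 774, 2322, 6966]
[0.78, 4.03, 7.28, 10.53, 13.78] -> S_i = 0.78 + 3.25*i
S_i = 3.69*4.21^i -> [3.69, 15.53, 65.4, 275.34, 1159.19]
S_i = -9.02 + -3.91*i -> [-9.02, -12.93, -16.84, -20.75, -24.66]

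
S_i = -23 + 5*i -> [-23, -18, -13, -8, -3]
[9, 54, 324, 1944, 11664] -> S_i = 9*6^i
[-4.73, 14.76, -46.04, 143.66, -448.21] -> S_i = -4.73*(-3.12)^i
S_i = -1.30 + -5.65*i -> [-1.3, -6.95, -12.6, -18.25, -23.9]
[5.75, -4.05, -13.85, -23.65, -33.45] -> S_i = 5.75 + -9.80*i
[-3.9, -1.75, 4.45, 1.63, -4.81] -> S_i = Random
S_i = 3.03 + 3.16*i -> [3.03, 6.19, 9.35, 12.51, 15.67]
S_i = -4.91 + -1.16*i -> [-4.91, -6.07, -7.23, -8.39, -9.55]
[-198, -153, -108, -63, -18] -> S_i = -198 + 45*i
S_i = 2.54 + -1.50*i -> [2.54, 1.04, -0.46, -1.96, -3.46]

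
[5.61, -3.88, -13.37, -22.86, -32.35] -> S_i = 5.61 + -9.49*i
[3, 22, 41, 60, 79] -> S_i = 3 + 19*i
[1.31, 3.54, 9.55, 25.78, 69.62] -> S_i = 1.31*2.70^i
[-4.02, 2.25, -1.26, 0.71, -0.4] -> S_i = -4.02*(-0.56)^i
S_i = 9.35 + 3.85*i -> [9.35, 13.2, 17.05, 20.9, 24.75]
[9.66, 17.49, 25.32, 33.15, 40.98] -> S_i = 9.66 + 7.83*i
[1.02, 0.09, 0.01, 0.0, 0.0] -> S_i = 1.02*0.09^i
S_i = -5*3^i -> [-5, -15, -45, -135, -405]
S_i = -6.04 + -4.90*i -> [-6.04, -10.94, -15.84, -20.74, -25.64]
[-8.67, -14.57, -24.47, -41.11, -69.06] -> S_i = -8.67*1.68^i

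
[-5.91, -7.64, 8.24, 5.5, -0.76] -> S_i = Random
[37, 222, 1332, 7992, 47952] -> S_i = 37*6^i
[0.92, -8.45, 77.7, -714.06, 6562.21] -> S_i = 0.92*(-9.19)^i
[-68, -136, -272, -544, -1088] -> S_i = -68*2^i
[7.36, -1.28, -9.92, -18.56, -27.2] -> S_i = 7.36 + -8.64*i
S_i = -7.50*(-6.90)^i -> [-7.5, 51.75, -357.08, 2463.82, -17000.34]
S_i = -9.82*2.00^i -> [-9.82, -19.64, -39.28, -78.56, -157.12]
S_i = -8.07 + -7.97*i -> [-8.07, -16.04, -24.01, -31.98, -39.95]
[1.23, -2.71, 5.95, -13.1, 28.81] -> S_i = 1.23*(-2.20)^i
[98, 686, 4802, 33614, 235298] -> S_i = 98*7^i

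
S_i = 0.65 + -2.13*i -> [0.65, -1.48, -3.61, -5.74, -7.87]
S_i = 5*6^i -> [5, 30, 180, 1080, 6480]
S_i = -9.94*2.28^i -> [-9.94, -22.66, -51.67, -117.81, -268.61]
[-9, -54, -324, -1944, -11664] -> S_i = -9*6^i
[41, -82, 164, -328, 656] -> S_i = 41*-2^i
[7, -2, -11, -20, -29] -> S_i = 7 + -9*i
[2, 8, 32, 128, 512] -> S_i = 2*4^i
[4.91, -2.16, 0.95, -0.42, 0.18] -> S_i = 4.91*(-0.44)^i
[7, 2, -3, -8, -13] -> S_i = 7 + -5*i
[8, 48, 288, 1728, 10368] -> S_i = 8*6^i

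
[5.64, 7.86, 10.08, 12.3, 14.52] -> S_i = 5.64 + 2.22*i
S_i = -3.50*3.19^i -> [-3.5, -11.16, -35.62, -113.62, -362.44]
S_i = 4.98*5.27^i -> [4.98, 26.24, 138.31, 728.89, 3841.24]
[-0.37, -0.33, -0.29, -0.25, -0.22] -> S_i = -0.37*0.88^i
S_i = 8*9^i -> [8, 72, 648, 5832, 52488]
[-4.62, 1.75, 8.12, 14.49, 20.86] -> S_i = -4.62 + 6.37*i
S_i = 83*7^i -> [83, 581, 4067, 28469, 199283]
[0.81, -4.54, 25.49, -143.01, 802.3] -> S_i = 0.81*(-5.61)^i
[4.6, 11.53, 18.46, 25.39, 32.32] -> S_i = 4.60 + 6.93*i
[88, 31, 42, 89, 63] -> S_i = Random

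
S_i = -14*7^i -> [-14, -98, -686, -4802, -33614]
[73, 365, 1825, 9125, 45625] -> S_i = 73*5^i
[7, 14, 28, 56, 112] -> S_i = 7*2^i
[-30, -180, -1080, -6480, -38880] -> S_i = -30*6^i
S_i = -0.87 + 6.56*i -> [-0.87, 5.69, 12.25, 18.81, 25.37]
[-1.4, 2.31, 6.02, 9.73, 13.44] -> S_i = -1.40 + 3.71*i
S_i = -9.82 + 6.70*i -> [-9.82, -3.12, 3.58, 10.28, 16.98]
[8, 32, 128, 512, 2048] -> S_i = 8*4^i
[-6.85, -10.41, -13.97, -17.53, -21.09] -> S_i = -6.85 + -3.56*i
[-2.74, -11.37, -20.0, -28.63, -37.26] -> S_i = -2.74 + -8.63*i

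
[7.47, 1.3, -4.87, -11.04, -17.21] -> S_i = 7.47 + -6.17*i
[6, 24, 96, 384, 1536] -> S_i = 6*4^i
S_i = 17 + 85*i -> [17, 102, 187, 272, 357]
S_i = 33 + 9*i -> [33, 42, 51, 60, 69]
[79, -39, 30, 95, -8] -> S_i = Random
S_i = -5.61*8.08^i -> [-5.61, -45.33, -366.26, -2959.35, -23911.58]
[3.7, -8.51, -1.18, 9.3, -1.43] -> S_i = Random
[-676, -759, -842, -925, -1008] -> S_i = -676 + -83*i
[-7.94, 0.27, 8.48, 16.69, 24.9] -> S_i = -7.94 + 8.21*i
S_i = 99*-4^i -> [99, -396, 1584, -6336, 25344]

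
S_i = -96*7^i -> [-96, -672, -4704, -32928, -230496]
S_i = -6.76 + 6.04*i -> [-6.76, -0.72, 5.32, 11.36, 17.4]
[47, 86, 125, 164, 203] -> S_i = 47 + 39*i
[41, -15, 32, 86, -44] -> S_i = Random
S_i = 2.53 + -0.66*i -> [2.53, 1.87, 1.21, 0.55, -0.11]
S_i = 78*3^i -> [78, 234, 702, 2106, 6318]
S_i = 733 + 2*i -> [733, 735, 737, 739, 741]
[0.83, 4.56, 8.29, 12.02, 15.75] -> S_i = 0.83 + 3.73*i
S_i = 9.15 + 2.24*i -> [9.15, 11.39, 13.63, 15.87, 18.11]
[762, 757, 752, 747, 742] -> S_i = 762 + -5*i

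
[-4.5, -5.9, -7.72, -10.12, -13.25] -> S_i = -4.50*1.31^i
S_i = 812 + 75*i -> [812, 887, 962, 1037, 1112]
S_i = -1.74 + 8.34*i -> [-1.74, 6.6, 14.94, 23.28, 31.62]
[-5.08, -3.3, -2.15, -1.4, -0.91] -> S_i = -5.08*0.65^i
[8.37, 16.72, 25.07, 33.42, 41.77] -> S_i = 8.37 + 8.35*i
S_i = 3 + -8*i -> [3, -5, -13, -21, -29]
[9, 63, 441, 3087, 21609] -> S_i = 9*7^i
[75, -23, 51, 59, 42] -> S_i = Random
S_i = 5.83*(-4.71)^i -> [5.83, -27.46, 129.33, -609.16, 2869.14]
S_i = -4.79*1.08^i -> [-4.79, -5.17, -5.59, -6.03, -6.52]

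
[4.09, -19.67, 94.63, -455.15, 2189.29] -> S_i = 4.09*(-4.81)^i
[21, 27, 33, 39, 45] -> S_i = 21 + 6*i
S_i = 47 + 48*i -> [47, 95, 143, 191, 239]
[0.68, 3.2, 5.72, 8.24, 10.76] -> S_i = 0.68 + 2.52*i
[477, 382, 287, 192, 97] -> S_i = 477 + -95*i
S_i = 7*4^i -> [7, 28, 112, 448, 1792]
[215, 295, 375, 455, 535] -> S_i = 215 + 80*i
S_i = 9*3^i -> [9, 27, 81, 243, 729]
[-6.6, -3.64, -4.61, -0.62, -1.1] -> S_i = Random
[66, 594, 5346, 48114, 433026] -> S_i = 66*9^i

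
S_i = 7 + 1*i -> [7, 8, 9, 10, 11]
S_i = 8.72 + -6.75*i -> [8.72, 1.97, -4.78, -11.53, -18.28]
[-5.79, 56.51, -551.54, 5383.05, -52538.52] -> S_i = -5.79*(-9.76)^i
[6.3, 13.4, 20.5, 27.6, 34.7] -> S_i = 6.30 + 7.10*i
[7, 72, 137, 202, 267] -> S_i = 7 + 65*i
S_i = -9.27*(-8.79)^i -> [-9.27, 81.48, -716.24, 6295.73, -55339.5]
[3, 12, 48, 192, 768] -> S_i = 3*4^i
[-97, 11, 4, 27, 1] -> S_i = Random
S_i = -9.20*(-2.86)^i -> [-9.2, 26.31, -75.25, 215.22, -615.53]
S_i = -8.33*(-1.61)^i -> [-8.33, 13.41, -21.59, 34.76, -55.97]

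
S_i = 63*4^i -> [63, 252, 1008, 4032, 16128]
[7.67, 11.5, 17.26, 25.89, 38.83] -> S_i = 7.67*1.50^i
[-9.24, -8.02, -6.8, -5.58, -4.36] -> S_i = -9.24 + 1.22*i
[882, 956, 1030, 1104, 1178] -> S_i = 882 + 74*i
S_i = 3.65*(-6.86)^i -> [3.65, -25.04, 171.77, -1178.33, 8083.31]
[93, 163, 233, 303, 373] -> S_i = 93 + 70*i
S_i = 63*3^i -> [63, 189, 567, 1701, 5103]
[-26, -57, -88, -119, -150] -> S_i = -26 + -31*i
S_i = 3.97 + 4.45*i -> [3.97, 8.42, 12.87, 17.32, 21.77]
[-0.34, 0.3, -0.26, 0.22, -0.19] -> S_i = -0.34*(-0.87)^i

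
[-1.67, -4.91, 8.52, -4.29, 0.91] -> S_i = Random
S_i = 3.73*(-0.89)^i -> [3.73, -3.32, 2.95, -2.63, 2.34]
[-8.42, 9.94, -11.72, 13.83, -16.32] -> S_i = -8.42*(-1.18)^i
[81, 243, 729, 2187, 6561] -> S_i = 81*3^i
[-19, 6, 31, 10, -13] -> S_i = Random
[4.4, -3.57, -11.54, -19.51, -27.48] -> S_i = 4.40 + -7.97*i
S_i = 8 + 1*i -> [8, 9, 10, 11, 12]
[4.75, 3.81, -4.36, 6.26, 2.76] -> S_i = Random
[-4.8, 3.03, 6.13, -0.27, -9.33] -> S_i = Random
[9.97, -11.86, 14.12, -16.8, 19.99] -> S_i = 9.97*(-1.19)^i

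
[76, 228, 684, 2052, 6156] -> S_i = 76*3^i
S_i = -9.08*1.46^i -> [-9.08, -13.26, -19.35, -28.26, -41.26]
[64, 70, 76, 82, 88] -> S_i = 64 + 6*i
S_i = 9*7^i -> [9, 63, 441, 3087, 21609]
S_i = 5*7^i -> [5, 35, 245, 1715, 12005]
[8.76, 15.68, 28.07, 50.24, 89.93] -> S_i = 8.76*1.79^i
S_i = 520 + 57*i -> [520, 577, 634, 691, 748]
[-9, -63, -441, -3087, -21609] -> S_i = -9*7^i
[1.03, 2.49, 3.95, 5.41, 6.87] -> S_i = 1.03 + 1.46*i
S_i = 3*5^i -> [3, 15, 75, 375, 1875]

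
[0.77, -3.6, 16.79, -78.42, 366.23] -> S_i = 0.77*(-4.67)^i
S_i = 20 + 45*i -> [20, 65, 110, 155, 200]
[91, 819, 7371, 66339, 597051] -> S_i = 91*9^i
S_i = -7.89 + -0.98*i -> [-7.89, -8.87, -9.85, -10.83, -11.81]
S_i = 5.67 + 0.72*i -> [5.67, 6.39, 7.11, 7.83, 8.55]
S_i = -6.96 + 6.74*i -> [-6.96, -0.22, 6.52, 13.26, 20.0]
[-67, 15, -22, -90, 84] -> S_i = Random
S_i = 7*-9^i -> [7, -63, 567, -5103, 45927]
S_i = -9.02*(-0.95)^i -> [-9.02, 8.57, -8.14, 7.73, -7.35]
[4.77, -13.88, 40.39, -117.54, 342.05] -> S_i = 4.77*(-2.91)^i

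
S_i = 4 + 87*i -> [4, 91, 178, 265, 352]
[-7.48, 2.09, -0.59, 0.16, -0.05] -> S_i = -7.48*(-0.28)^i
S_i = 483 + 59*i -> [483, 542, 601, 660, 719]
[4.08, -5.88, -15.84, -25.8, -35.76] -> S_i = 4.08 + -9.96*i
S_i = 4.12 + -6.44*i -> [4.12, -2.32, -8.76, -15.2, -21.64]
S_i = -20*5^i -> [-20, -100, -500, -2500, -12500]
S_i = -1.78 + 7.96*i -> [-1.78, 6.18, 14.14, 22.1, 30.06]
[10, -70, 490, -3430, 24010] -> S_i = 10*-7^i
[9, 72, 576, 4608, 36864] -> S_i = 9*8^i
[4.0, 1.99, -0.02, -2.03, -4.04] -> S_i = 4.00 + -2.01*i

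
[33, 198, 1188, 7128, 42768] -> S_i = 33*6^i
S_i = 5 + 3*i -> [5, 8, 11, 14, 17]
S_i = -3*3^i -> [-3, -9, -27, -81, -243]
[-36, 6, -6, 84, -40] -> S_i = Random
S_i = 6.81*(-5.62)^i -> [6.81, -38.27, 215.09, -1208.8, 6793.48]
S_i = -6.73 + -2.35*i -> [-6.73, -9.08, -11.43, -13.78, -16.13]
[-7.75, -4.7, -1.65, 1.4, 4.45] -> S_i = -7.75 + 3.05*i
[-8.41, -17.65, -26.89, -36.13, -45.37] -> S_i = -8.41 + -9.24*i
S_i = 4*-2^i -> [4, -8, 16, -32, 64]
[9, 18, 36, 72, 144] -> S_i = 9*2^i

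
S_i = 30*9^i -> [30, 270, 2430, 21870, 196830]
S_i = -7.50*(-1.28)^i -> [-7.5, 9.6, -12.29, 15.73, -20.13]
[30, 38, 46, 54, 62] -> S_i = 30 + 8*i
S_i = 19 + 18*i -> [19, 37, 55, 73, 91]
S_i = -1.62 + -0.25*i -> [-1.62, -1.87, -2.12, -2.37, -2.62]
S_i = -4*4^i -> [-4, -16, -64, -256, -1024]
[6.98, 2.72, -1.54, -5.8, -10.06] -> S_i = 6.98 + -4.26*i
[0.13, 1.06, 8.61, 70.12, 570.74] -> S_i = 0.13*8.14^i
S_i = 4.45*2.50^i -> [4.45, 11.12, 27.81, 69.53, 173.83]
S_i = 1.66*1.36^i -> [1.66, 2.26, 3.07, 4.18, 5.68]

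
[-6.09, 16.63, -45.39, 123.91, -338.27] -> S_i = -6.09*(-2.73)^i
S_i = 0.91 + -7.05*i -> [0.91, -6.14, -13.19, -20.24, -27.29]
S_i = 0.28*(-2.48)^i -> [0.28, -0.69, 1.72, -4.27, 10.59]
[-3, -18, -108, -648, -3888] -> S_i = -3*6^i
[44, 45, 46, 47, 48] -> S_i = 44 + 1*i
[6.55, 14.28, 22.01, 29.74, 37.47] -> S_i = 6.55 + 7.73*i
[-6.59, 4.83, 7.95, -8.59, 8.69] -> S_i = Random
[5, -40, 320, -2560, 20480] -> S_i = 5*-8^i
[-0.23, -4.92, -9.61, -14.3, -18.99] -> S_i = -0.23 + -4.69*i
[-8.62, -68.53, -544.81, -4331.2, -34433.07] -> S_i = -8.62*7.95^i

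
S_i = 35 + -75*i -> [35, -40, -115, -190, -265]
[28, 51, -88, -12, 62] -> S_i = Random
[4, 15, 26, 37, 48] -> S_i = 4 + 11*i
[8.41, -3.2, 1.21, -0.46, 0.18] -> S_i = 8.41*(-0.38)^i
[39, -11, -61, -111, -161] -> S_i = 39 + -50*i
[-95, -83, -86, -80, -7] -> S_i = Random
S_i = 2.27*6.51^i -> [2.27, 14.78, 96.2, 626.28, 4077.09]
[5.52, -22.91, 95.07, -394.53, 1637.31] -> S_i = 5.52*(-4.15)^i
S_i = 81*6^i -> [81, 486, 2916, 17496, 104976]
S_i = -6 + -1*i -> [-6, -7, -8, -9, -10]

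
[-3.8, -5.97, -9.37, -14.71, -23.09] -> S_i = -3.80*1.57^i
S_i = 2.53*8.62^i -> [2.53, 21.81, 187.99, 1620.47, 13968.49]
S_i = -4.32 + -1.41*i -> [-4.32, -5.73, -7.14, -8.55, -9.96]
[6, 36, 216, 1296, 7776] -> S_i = 6*6^i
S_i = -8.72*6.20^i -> [-8.72, -54.06, -335.2, -2078.22, -12884.96]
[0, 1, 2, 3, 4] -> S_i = 0 + 1*i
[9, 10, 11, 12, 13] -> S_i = 9 + 1*i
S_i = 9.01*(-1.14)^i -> [9.01, -10.27, 11.71, -13.35, 15.22]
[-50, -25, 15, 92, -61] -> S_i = Random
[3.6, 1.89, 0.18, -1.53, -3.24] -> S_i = 3.60 + -1.71*i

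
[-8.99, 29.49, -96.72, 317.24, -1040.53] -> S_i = -8.99*(-3.28)^i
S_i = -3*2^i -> [-3, -6, -12, -24, -48]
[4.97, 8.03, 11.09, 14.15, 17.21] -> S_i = 4.97 + 3.06*i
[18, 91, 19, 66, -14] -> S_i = Random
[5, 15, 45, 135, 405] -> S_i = 5*3^i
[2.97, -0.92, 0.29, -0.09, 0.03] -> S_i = 2.97*(-0.31)^i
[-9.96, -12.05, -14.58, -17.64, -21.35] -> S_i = -9.96*1.21^i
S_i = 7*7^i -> [7, 49, 343, 2401, 16807]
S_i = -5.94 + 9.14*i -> [-5.94, 3.2, 12.34, 21.48, 30.62]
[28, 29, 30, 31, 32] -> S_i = 28 + 1*i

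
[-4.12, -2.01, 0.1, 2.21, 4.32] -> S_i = -4.12 + 2.11*i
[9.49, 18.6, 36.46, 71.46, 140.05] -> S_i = 9.49*1.96^i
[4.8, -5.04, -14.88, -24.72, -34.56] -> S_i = 4.80 + -9.84*i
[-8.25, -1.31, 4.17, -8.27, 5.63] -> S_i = Random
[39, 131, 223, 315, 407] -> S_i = 39 + 92*i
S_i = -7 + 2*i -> [-7, -5, -3, -1, 1]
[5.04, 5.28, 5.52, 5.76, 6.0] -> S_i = 5.04 + 0.24*i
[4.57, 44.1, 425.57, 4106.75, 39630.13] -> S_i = 4.57*9.65^i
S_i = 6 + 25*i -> [6, 31, 56, 81, 106]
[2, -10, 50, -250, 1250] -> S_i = 2*-5^i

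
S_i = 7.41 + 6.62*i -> [7.41, 14.03, 20.65, 27.27, 33.89]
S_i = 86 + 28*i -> [86, 114, 142, 170, 198]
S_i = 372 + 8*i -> [372, 380, 388, 396, 404]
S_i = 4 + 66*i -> [4, 70, 136, 202, 268]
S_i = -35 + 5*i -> [-35, -30, -25, -20, -15]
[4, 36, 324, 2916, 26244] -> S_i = 4*9^i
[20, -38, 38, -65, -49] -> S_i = Random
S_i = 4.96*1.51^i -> [4.96, 7.49, 11.31, 17.08, 25.79]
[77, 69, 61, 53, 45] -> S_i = 77 + -8*i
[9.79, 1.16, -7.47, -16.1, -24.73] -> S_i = 9.79 + -8.63*i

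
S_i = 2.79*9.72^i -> [2.79, 27.12, 263.59, 2562.14, 24904.01]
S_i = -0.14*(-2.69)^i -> [-0.14, 0.38, -1.01, 2.73, -7.33]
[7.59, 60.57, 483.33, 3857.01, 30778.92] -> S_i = 7.59*7.98^i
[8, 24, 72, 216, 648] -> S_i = 8*3^i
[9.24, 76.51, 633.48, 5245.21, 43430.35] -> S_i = 9.24*8.28^i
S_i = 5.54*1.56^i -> [5.54, 8.64, 13.48, 21.03, 32.81]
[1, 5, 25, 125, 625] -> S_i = 1*5^i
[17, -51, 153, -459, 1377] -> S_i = 17*-3^i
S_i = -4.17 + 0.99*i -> [-4.17, -3.18, -2.19, -1.2, -0.21]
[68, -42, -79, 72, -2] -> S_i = Random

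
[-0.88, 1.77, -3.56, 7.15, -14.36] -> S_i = -0.88*(-2.01)^i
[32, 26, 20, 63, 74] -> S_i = Random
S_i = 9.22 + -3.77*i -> [9.22, 5.45, 1.68, -2.09, -5.86]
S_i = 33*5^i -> [33, 165, 825, 4125, 20625]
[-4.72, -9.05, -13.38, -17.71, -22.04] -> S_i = -4.72 + -4.33*i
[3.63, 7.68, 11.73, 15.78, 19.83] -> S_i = 3.63 + 4.05*i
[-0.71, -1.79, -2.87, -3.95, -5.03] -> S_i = -0.71 + -1.08*i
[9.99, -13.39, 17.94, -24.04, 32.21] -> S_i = 9.99*(-1.34)^i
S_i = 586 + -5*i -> [586, 581, 576, 571, 566]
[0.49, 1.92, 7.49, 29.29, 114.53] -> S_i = 0.49*3.91^i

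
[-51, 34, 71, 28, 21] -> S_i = Random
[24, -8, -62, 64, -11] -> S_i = Random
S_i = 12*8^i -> [12, 96, 768, 6144, 49152]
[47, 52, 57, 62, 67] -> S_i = 47 + 5*i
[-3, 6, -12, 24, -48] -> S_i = -3*-2^i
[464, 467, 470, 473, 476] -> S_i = 464 + 3*i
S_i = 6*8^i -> [6, 48, 384, 3072, 24576]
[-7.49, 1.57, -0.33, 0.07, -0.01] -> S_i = -7.49*(-0.21)^i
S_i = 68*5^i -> [68, 340, 1700, 8500, 42500]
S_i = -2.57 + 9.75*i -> [-2.57, 7.18, 16.93, 26.68, 36.43]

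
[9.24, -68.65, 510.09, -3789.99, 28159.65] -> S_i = 9.24*(-7.43)^i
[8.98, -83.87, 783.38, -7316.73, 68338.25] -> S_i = 8.98*(-9.34)^i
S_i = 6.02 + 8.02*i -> [6.02, 14.04, 22.06, 30.08, 38.1]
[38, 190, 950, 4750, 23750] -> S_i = 38*5^i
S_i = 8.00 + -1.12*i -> [8.0, 6.88, 5.76, 4.64, 3.52]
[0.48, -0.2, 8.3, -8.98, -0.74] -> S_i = Random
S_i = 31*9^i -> [31, 279, 2511, 22599, 203391]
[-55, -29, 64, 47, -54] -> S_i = Random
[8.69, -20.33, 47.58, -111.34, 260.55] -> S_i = 8.69*(-2.34)^i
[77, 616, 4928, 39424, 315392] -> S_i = 77*8^i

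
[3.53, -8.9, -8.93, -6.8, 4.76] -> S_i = Random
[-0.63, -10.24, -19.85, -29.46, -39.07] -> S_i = -0.63 + -9.61*i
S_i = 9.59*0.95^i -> [9.59, 9.11, 8.65, 8.22, 7.81]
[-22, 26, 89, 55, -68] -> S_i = Random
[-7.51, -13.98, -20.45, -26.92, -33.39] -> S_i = -7.51 + -6.47*i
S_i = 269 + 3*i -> [269, 272, 275, 278, 281]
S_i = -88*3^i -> [-88, -264, -792, -2376, -7128]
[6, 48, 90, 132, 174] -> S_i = 6 + 42*i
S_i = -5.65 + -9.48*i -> [-5.65, -15.13, -24.61, -34.09, -43.57]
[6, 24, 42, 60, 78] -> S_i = 6 + 18*i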